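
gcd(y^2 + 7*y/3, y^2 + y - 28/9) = y + 7/3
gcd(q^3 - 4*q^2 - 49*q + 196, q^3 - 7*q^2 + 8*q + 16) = q - 4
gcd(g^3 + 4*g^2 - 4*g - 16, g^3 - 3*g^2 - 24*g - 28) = g + 2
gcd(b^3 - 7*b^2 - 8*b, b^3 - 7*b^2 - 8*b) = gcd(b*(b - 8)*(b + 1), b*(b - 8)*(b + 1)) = b^3 - 7*b^2 - 8*b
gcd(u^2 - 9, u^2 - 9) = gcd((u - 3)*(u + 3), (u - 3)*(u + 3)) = u^2 - 9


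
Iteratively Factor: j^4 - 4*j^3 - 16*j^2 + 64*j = (j)*(j^3 - 4*j^2 - 16*j + 64) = j*(j - 4)*(j^2 - 16) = j*(j - 4)^2*(j + 4)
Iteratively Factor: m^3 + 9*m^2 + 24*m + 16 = (m + 4)*(m^2 + 5*m + 4) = (m + 1)*(m + 4)*(m + 4)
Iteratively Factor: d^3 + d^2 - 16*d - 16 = (d + 1)*(d^2 - 16) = (d - 4)*(d + 1)*(d + 4)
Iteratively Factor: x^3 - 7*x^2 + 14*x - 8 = (x - 2)*(x^2 - 5*x + 4) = (x - 2)*(x - 1)*(x - 4)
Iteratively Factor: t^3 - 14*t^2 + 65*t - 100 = (t - 4)*(t^2 - 10*t + 25) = (t - 5)*(t - 4)*(t - 5)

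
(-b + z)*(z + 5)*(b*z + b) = -b^2*z^2 - 6*b^2*z - 5*b^2 + b*z^3 + 6*b*z^2 + 5*b*z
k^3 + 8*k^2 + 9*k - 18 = (k - 1)*(k + 3)*(k + 6)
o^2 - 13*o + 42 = (o - 7)*(o - 6)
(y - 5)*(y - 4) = y^2 - 9*y + 20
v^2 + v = v*(v + 1)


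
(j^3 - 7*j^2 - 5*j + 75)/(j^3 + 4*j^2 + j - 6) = (j^2 - 10*j + 25)/(j^2 + j - 2)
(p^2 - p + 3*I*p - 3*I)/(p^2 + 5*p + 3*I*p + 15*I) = (p - 1)/(p + 5)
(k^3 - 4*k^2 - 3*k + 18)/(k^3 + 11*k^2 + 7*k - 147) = (k^2 - k - 6)/(k^2 + 14*k + 49)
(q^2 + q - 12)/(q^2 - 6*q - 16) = (-q^2 - q + 12)/(-q^2 + 6*q + 16)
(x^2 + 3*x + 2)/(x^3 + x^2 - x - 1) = (x + 2)/(x^2 - 1)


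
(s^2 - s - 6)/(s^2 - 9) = (s + 2)/(s + 3)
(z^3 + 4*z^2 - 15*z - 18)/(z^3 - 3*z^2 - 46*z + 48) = (z^2 - 2*z - 3)/(z^2 - 9*z + 8)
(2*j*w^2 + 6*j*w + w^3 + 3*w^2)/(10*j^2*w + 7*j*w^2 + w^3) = (w + 3)/(5*j + w)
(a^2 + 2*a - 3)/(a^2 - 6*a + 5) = (a + 3)/(a - 5)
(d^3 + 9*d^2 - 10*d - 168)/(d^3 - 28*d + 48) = (d + 7)/(d - 2)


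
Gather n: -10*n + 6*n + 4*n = 0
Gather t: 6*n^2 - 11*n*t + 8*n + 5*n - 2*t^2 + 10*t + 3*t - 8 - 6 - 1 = 6*n^2 + 13*n - 2*t^2 + t*(13 - 11*n) - 15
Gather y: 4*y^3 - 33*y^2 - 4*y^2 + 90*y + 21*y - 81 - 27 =4*y^3 - 37*y^2 + 111*y - 108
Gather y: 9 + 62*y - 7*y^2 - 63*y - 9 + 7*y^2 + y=0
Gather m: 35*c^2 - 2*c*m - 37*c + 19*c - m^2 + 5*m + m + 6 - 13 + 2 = 35*c^2 - 18*c - m^2 + m*(6 - 2*c) - 5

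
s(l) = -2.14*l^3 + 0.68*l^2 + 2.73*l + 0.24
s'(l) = -6.42*l^2 + 1.36*l + 2.73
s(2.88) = -37.38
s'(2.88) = -46.60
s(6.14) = -452.72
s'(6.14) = -230.95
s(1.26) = 0.48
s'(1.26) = -5.75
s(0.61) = 1.67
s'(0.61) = 1.17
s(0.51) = 1.53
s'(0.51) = 1.75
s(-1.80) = 10.01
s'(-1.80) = -20.52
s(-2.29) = 23.25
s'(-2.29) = -34.05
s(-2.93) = 51.91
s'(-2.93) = -56.37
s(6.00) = -421.14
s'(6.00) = -220.23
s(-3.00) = 55.95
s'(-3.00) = -59.13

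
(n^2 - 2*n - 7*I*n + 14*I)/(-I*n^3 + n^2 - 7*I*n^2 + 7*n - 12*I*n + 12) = (I*n^2 + n*(7 - 2*I) - 14)/(n^3 + n^2*(7 + I) + n*(12 + 7*I) + 12*I)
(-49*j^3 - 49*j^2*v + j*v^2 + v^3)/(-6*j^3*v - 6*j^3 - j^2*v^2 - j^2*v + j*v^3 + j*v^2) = (49*j^3 + 49*j^2*v - j*v^2 - v^3)/(j*(6*j^2*v + 6*j^2 + j*v^2 + j*v - v^3 - v^2))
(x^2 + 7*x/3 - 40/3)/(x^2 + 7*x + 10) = (x - 8/3)/(x + 2)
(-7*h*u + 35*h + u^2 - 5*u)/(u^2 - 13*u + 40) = (-7*h + u)/(u - 8)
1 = 1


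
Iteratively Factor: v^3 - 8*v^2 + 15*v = (v - 5)*(v^2 - 3*v) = (v - 5)*(v - 3)*(v)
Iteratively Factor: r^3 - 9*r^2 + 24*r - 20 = (r - 2)*(r^2 - 7*r + 10) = (r - 2)^2*(r - 5)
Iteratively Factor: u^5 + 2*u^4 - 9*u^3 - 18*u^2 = (u)*(u^4 + 2*u^3 - 9*u^2 - 18*u) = u^2*(u^3 + 2*u^2 - 9*u - 18) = u^2*(u + 3)*(u^2 - u - 6) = u^2*(u + 2)*(u + 3)*(u - 3)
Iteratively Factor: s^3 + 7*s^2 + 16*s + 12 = (s + 2)*(s^2 + 5*s + 6) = (s + 2)*(s + 3)*(s + 2)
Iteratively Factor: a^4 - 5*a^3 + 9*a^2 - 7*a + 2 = (a - 1)*(a^3 - 4*a^2 + 5*a - 2) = (a - 1)^2*(a^2 - 3*a + 2) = (a - 2)*(a - 1)^2*(a - 1)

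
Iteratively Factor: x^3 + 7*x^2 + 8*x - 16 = (x + 4)*(x^2 + 3*x - 4) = (x + 4)^2*(x - 1)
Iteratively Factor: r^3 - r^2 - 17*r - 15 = (r + 1)*(r^2 - 2*r - 15) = (r - 5)*(r + 1)*(r + 3)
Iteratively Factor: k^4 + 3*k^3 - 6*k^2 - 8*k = (k + 4)*(k^3 - k^2 - 2*k) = (k - 2)*(k + 4)*(k^2 + k) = k*(k - 2)*(k + 4)*(k + 1)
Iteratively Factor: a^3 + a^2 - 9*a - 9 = (a + 1)*(a^2 - 9) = (a + 1)*(a + 3)*(a - 3)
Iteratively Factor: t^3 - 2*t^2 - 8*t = (t - 4)*(t^2 + 2*t) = t*(t - 4)*(t + 2)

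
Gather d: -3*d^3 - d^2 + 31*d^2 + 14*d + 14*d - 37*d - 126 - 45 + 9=-3*d^3 + 30*d^2 - 9*d - 162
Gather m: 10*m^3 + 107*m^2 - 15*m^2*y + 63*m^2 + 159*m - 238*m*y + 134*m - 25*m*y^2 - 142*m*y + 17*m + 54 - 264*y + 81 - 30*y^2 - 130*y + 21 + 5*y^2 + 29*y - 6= 10*m^3 + m^2*(170 - 15*y) + m*(-25*y^2 - 380*y + 310) - 25*y^2 - 365*y + 150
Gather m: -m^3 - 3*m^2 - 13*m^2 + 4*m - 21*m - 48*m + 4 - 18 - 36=-m^3 - 16*m^2 - 65*m - 50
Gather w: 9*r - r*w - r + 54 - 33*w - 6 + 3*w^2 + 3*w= 8*r + 3*w^2 + w*(-r - 30) + 48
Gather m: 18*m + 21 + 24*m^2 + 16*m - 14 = 24*m^2 + 34*m + 7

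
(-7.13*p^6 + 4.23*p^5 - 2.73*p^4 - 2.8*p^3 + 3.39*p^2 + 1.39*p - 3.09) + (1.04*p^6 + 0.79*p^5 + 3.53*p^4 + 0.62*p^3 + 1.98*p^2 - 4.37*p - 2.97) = -6.09*p^6 + 5.02*p^5 + 0.8*p^4 - 2.18*p^3 + 5.37*p^2 - 2.98*p - 6.06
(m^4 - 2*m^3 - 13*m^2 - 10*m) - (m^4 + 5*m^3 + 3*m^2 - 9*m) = -7*m^3 - 16*m^2 - m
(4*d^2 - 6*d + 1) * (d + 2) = 4*d^3 + 2*d^2 - 11*d + 2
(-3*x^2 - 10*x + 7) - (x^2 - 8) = -4*x^2 - 10*x + 15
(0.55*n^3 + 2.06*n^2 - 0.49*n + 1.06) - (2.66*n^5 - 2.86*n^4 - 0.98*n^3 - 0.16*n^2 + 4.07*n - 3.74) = -2.66*n^5 + 2.86*n^4 + 1.53*n^3 + 2.22*n^2 - 4.56*n + 4.8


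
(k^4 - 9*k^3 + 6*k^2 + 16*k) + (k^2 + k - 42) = k^4 - 9*k^3 + 7*k^2 + 17*k - 42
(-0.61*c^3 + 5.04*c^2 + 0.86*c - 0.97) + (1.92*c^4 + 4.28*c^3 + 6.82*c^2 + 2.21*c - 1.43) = 1.92*c^4 + 3.67*c^3 + 11.86*c^2 + 3.07*c - 2.4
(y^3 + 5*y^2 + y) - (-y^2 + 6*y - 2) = y^3 + 6*y^2 - 5*y + 2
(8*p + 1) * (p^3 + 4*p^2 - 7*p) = 8*p^4 + 33*p^3 - 52*p^2 - 7*p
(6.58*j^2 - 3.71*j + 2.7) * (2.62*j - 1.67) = 17.2396*j^3 - 20.7088*j^2 + 13.2697*j - 4.509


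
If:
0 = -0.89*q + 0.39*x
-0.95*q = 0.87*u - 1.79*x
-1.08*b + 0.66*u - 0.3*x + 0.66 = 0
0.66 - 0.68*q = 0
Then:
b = 2.13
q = 0.97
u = 3.50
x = 2.21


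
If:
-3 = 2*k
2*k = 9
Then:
No Solution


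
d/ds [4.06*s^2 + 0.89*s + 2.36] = 8.12*s + 0.89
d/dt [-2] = 0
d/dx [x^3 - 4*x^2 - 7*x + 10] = 3*x^2 - 8*x - 7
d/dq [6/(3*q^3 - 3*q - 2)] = 18*(1 - 3*q^2)/(-3*q^3 + 3*q + 2)^2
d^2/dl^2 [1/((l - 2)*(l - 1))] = 2*((l - 2)^2 + (l - 2)*(l - 1) + (l - 1)^2)/((l - 2)^3*(l - 1)^3)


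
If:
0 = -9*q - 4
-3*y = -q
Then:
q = -4/9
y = -4/27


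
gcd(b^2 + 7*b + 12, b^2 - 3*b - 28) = b + 4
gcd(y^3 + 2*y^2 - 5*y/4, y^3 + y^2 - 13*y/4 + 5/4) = y^2 + 2*y - 5/4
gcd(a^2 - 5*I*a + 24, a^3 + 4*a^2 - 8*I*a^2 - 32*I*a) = a - 8*I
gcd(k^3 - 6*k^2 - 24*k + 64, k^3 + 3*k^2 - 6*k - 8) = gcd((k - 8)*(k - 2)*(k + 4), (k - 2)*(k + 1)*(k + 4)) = k^2 + 2*k - 8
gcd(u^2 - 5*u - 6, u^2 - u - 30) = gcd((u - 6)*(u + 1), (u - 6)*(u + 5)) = u - 6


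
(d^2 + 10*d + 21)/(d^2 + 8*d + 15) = (d + 7)/(d + 5)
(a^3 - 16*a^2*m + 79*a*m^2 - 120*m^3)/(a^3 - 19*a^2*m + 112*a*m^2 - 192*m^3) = (a - 5*m)/(a - 8*m)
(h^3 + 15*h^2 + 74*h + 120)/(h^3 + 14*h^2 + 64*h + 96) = (h + 5)/(h + 4)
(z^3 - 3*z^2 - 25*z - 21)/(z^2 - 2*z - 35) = (z^2 + 4*z + 3)/(z + 5)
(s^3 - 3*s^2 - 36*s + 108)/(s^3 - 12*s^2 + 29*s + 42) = (s^2 + 3*s - 18)/(s^2 - 6*s - 7)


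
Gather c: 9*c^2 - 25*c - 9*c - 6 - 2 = 9*c^2 - 34*c - 8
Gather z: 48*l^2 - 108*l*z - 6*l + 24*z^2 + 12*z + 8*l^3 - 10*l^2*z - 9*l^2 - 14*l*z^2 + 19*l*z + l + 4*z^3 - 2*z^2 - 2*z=8*l^3 + 39*l^2 - 5*l + 4*z^3 + z^2*(22 - 14*l) + z*(-10*l^2 - 89*l + 10)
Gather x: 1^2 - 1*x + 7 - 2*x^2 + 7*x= -2*x^2 + 6*x + 8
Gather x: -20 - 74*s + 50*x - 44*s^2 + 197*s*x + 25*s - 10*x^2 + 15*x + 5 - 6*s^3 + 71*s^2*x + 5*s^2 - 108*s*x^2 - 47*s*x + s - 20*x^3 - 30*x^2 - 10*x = -6*s^3 - 39*s^2 - 48*s - 20*x^3 + x^2*(-108*s - 40) + x*(71*s^2 + 150*s + 55) - 15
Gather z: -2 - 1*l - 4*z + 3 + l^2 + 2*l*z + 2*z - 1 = l^2 - l + z*(2*l - 2)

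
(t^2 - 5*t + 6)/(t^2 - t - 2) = (t - 3)/(t + 1)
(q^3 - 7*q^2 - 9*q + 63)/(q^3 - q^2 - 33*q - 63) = (q - 3)/(q + 3)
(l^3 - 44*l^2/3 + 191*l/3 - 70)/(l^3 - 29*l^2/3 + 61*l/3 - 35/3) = (l - 6)/(l - 1)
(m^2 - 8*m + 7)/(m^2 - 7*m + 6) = (m - 7)/(m - 6)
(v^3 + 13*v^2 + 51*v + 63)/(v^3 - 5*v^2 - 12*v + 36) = (v^2 + 10*v + 21)/(v^2 - 8*v + 12)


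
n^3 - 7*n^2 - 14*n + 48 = (n - 8)*(n - 2)*(n + 3)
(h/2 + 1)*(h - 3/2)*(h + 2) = h^3/2 + 5*h^2/4 - h - 3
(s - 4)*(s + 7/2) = s^2 - s/2 - 14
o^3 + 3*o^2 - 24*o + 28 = (o - 2)^2*(o + 7)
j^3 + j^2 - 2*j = j*(j - 1)*(j + 2)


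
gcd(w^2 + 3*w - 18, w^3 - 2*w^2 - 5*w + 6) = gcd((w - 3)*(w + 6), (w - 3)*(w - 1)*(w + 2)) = w - 3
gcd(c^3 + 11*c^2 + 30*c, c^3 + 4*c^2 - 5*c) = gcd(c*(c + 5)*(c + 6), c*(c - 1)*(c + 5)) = c^2 + 5*c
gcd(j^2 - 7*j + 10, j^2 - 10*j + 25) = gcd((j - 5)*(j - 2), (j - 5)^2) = j - 5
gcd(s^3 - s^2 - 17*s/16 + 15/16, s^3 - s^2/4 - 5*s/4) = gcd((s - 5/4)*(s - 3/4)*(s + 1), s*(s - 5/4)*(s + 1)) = s^2 - s/4 - 5/4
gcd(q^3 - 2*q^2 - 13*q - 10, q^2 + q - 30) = q - 5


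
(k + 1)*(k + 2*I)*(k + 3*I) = k^3 + k^2 + 5*I*k^2 - 6*k + 5*I*k - 6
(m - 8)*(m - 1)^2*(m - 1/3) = m^4 - 31*m^3/3 + 61*m^2/3 - 41*m/3 + 8/3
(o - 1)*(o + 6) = o^2 + 5*o - 6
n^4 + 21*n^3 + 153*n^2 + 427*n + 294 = (n + 1)*(n + 6)*(n + 7)^2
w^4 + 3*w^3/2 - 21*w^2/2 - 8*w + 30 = (w - 2)^2*(w + 5/2)*(w + 3)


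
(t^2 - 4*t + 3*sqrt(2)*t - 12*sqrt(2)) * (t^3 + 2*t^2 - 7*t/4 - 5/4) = t^5 - 2*t^4 + 3*sqrt(2)*t^4 - 39*t^3/4 - 6*sqrt(2)*t^3 - 117*sqrt(2)*t^2/4 + 23*t^2/4 + 5*t + 69*sqrt(2)*t/4 + 15*sqrt(2)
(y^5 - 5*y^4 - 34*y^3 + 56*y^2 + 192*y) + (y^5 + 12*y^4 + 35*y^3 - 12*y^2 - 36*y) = 2*y^5 + 7*y^4 + y^3 + 44*y^2 + 156*y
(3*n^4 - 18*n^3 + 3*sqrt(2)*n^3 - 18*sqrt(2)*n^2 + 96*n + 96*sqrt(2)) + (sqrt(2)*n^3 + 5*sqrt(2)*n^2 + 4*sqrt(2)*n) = 3*n^4 - 18*n^3 + 4*sqrt(2)*n^3 - 13*sqrt(2)*n^2 + 4*sqrt(2)*n + 96*n + 96*sqrt(2)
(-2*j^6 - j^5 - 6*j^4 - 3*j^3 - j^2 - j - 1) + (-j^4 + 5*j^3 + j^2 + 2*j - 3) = -2*j^6 - j^5 - 7*j^4 + 2*j^3 + j - 4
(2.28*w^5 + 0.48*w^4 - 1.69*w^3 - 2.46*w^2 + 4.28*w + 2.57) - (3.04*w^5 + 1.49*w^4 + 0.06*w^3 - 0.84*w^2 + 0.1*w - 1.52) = -0.76*w^5 - 1.01*w^4 - 1.75*w^3 - 1.62*w^2 + 4.18*w + 4.09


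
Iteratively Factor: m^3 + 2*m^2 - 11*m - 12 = (m - 3)*(m^2 + 5*m + 4) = (m - 3)*(m + 4)*(m + 1)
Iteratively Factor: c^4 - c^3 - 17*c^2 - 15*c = (c + 3)*(c^3 - 4*c^2 - 5*c) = c*(c + 3)*(c^2 - 4*c - 5) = c*(c - 5)*(c + 3)*(c + 1)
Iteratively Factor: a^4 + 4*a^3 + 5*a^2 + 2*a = (a)*(a^3 + 4*a^2 + 5*a + 2) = a*(a + 2)*(a^2 + 2*a + 1) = a*(a + 1)*(a + 2)*(a + 1)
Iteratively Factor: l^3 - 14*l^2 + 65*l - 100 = (l - 4)*(l^2 - 10*l + 25) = (l - 5)*(l - 4)*(l - 5)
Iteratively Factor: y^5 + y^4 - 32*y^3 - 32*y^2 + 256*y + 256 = (y + 4)*(y^4 - 3*y^3 - 20*y^2 + 48*y + 64) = (y - 4)*(y + 4)*(y^3 + y^2 - 16*y - 16) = (y - 4)*(y + 4)^2*(y^2 - 3*y - 4) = (y - 4)^2*(y + 4)^2*(y + 1)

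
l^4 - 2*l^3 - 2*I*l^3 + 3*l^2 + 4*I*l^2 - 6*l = l*(l - 2)*(l - 3*I)*(l + I)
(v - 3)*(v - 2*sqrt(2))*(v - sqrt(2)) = v^3 - 3*sqrt(2)*v^2 - 3*v^2 + 4*v + 9*sqrt(2)*v - 12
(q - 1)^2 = q^2 - 2*q + 1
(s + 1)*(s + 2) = s^2 + 3*s + 2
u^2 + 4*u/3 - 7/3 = (u - 1)*(u + 7/3)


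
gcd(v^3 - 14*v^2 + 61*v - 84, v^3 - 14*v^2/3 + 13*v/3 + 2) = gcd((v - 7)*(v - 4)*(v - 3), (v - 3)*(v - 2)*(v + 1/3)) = v - 3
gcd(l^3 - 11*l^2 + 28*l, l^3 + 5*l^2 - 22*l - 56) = l - 4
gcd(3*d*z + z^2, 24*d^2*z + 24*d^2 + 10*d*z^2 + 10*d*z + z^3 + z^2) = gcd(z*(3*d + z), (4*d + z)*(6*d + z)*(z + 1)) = 1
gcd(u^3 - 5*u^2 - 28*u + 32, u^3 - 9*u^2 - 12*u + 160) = u^2 - 4*u - 32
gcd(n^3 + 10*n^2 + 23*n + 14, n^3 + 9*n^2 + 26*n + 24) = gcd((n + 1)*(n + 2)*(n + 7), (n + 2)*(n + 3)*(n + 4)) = n + 2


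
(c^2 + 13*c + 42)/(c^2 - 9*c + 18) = (c^2 + 13*c + 42)/(c^2 - 9*c + 18)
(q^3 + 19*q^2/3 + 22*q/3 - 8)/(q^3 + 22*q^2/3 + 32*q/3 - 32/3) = (q + 3)/(q + 4)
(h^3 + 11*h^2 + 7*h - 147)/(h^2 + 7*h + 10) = (h^3 + 11*h^2 + 7*h - 147)/(h^2 + 7*h + 10)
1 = 1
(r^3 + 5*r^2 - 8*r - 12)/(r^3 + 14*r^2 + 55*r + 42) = (r - 2)/(r + 7)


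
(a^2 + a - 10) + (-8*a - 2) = a^2 - 7*a - 12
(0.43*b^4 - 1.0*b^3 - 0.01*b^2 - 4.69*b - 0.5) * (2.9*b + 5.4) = 1.247*b^5 - 0.578*b^4 - 5.429*b^3 - 13.655*b^2 - 26.776*b - 2.7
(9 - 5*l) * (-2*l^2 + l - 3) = 10*l^3 - 23*l^2 + 24*l - 27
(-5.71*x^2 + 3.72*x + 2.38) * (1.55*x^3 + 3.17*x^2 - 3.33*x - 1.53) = -8.8505*x^5 - 12.3347*x^4 + 34.4957*x^3 + 3.8933*x^2 - 13.617*x - 3.6414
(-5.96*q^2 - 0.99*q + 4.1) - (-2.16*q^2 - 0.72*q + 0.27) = -3.8*q^2 - 0.27*q + 3.83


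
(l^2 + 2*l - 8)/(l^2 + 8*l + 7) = (l^2 + 2*l - 8)/(l^2 + 8*l + 7)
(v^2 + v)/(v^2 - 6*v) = (v + 1)/(v - 6)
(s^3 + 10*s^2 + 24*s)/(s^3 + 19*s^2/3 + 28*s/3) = 3*(s + 6)/(3*s + 7)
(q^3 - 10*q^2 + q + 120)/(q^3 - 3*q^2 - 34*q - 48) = (q - 5)/(q + 2)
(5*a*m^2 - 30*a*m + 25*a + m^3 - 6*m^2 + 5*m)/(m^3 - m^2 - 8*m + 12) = (5*a*m^2 - 30*a*m + 25*a + m^3 - 6*m^2 + 5*m)/(m^3 - m^2 - 8*m + 12)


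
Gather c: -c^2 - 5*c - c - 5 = -c^2 - 6*c - 5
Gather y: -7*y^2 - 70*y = -7*y^2 - 70*y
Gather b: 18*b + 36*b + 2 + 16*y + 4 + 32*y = 54*b + 48*y + 6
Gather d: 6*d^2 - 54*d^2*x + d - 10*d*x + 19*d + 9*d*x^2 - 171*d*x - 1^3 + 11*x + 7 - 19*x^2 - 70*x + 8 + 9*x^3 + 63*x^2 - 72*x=d^2*(6 - 54*x) + d*(9*x^2 - 181*x + 20) + 9*x^3 + 44*x^2 - 131*x + 14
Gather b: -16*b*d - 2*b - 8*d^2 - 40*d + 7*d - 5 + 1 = b*(-16*d - 2) - 8*d^2 - 33*d - 4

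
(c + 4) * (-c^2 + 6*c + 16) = -c^3 + 2*c^2 + 40*c + 64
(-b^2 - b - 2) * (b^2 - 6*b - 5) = -b^4 + 5*b^3 + 9*b^2 + 17*b + 10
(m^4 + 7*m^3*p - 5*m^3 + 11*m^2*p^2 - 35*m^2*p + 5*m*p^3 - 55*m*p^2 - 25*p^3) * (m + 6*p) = m^5 + 13*m^4*p - 5*m^4 + 53*m^3*p^2 - 65*m^3*p + 71*m^2*p^3 - 265*m^2*p^2 + 30*m*p^4 - 355*m*p^3 - 150*p^4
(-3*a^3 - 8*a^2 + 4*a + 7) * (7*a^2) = -21*a^5 - 56*a^4 + 28*a^3 + 49*a^2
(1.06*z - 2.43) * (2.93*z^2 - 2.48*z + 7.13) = 3.1058*z^3 - 9.7487*z^2 + 13.5842*z - 17.3259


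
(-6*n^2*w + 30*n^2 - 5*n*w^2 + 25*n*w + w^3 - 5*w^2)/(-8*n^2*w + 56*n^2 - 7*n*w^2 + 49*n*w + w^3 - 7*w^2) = (-6*n*w + 30*n + w^2 - 5*w)/(-8*n*w + 56*n + w^2 - 7*w)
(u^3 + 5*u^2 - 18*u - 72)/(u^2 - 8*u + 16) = (u^2 + 9*u + 18)/(u - 4)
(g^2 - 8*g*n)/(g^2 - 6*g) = (g - 8*n)/(g - 6)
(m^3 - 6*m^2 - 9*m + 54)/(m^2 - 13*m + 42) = (m^2 - 9)/(m - 7)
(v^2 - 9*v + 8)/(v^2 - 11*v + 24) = (v - 1)/(v - 3)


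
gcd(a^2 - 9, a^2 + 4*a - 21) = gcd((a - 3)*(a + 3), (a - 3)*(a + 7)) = a - 3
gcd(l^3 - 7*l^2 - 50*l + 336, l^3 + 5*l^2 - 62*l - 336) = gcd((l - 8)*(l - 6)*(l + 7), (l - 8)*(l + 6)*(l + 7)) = l^2 - l - 56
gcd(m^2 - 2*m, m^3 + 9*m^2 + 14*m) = m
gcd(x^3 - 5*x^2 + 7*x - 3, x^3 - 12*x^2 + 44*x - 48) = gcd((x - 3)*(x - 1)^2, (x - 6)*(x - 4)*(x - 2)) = 1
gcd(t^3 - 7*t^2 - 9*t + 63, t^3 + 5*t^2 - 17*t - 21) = t - 3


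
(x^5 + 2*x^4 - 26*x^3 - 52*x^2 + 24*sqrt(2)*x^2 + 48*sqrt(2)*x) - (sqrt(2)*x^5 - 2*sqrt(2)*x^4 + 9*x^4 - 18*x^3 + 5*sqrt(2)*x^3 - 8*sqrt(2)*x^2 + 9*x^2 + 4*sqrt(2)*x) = -sqrt(2)*x^5 + x^5 - 7*x^4 + 2*sqrt(2)*x^4 - 8*x^3 - 5*sqrt(2)*x^3 - 61*x^2 + 32*sqrt(2)*x^2 + 44*sqrt(2)*x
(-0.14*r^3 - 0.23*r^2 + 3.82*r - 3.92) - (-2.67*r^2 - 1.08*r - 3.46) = -0.14*r^3 + 2.44*r^2 + 4.9*r - 0.46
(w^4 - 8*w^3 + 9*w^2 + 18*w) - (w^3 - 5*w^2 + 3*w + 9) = w^4 - 9*w^3 + 14*w^2 + 15*w - 9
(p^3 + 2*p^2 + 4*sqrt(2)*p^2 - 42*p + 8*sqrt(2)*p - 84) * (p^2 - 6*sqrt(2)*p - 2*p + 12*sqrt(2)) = p^5 - 2*sqrt(2)*p^4 - 94*p^3 + 260*sqrt(2)*p^2 + 360*p - 1008*sqrt(2)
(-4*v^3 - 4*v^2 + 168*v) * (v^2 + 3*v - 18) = -4*v^5 - 16*v^4 + 228*v^3 + 576*v^2 - 3024*v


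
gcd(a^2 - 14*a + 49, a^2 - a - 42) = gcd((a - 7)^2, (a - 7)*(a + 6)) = a - 7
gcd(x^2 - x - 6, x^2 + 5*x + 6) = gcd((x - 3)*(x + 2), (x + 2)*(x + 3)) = x + 2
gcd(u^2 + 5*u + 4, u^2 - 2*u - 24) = u + 4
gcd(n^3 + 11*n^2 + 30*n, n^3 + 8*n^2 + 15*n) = n^2 + 5*n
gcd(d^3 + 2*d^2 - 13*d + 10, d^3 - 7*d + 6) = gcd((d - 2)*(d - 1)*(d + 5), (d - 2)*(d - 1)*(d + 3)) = d^2 - 3*d + 2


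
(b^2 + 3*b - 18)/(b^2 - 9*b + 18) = (b + 6)/(b - 6)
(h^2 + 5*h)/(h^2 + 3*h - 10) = h/(h - 2)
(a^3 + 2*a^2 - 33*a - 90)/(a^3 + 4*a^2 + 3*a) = (a^2 - a - 30)/(a*(a + 1))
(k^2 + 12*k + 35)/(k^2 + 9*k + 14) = (k + 5)/(k + 2)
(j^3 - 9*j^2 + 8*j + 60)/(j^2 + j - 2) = (j^2 - 11*j + 30)/(j - 1)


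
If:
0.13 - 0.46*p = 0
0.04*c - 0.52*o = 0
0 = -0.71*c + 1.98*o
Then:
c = 0.00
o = 0.00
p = 0.28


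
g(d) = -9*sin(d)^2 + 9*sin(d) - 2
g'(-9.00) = -14.96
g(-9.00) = -7.24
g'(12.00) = 15.74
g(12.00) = -9.42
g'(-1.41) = 4.29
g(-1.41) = -19.65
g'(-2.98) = -11.74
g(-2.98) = -3.68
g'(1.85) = 2.29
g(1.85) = -1.66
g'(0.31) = 3.34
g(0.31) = -0.09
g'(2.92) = -4.92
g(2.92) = -0.46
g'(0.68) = -1.80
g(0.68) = 0.10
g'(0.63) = -1.30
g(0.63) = 0.18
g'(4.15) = -12.92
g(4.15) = -16.06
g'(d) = -18*sin(d)*cos(d) + 9*cos(d)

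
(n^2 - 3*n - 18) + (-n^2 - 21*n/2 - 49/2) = -27*n/2 - 85/2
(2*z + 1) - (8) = 2*z - 7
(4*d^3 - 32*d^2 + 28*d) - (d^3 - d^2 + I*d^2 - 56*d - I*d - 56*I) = 3*d^3 - 31*d^2 - I*d^2 + 84*d + I*d + 56*I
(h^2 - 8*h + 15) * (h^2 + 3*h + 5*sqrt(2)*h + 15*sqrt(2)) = h^4 - 5*h^3 + 5*sqrt(2)*h^3 - 25*sqrt(2)*h^2 - 9*h^2 - 45*sqrt(2)*h + 45*h + 225*sqrt(2)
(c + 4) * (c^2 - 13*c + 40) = c^3 - 9*c^2 - 12*c + 160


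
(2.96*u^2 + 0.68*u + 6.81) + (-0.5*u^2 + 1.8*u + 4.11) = 2.46*u^2 + 2.48*u + 10.92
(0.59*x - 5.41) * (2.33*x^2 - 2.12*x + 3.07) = 1.3747*x^3 - 13.8561*x^2 + 13.2805*x - 16.6087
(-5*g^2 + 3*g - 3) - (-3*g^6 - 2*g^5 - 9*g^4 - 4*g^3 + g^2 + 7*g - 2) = 3*g^6 + 2*g^5 + 9*g^4 + 4*g^3 - 6*g^2 - 4*g - 1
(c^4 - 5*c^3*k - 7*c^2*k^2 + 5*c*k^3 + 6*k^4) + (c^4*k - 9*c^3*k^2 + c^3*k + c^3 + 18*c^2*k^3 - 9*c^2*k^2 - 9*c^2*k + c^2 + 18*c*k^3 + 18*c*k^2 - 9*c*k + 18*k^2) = c^4*k + c^4 - 9*c^3*k^2 - 4*c^3*k + c^3 + 18*c^2*k^3 - 16*c^2*k^2 - 9*c^2*k + c^2 + 23*c*k^3 + 18*c*k^2 - 9*c*k + 6*k^4 + 18*k^2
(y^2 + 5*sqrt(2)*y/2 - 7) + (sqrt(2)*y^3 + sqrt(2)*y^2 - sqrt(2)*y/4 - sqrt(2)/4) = sqrt(2)*y^3 + y^2 + sqrt(2)*y^2 + 9*sqrt(2)*y/4 - 7 - sqrt(2)/4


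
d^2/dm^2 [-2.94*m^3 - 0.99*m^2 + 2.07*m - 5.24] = -17.64*m - 1.98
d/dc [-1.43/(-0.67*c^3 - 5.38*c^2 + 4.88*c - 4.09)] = (-2.8743*c^2 - 15.3868*c + 6.9784)/(0.67*c^3 + 5.38*c^2 - 4.88*c + 4.09)^2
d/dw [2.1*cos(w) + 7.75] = -2.1*sin(w)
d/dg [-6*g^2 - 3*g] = -12*g - 3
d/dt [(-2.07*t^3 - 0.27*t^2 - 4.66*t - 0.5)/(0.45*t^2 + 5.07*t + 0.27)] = (-0.9315*t^4 - 20.9898*t^3 - 0.9486*t^2 + 0.304199999999998*t + 1.2768)/(0.2025*t^4 + 4.563*t^3 + 25.9479*t^2 + 2.7378*t + 0.0729)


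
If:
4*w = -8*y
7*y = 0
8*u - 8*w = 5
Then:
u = 5/8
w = 0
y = 0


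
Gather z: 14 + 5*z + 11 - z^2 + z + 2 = -z^2 + 6*z + 27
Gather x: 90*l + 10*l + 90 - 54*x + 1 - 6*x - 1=100*l - 60*x + 90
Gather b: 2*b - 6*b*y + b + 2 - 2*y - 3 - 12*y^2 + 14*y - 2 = b*(3 - 6*y) - 12*y^2 + 12*y - 3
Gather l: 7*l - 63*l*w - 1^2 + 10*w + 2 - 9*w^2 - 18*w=l*(7 - 63*w) - 9*w^2 - 8*w + 1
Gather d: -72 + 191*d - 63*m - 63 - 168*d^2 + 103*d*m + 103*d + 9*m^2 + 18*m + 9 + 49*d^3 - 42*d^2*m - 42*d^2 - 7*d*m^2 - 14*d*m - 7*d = 49*d^3 + d^2*(-42*m - 210) + d*(-7*m^2 + 89*m + 287) + 9*m^2 - 45*m - 126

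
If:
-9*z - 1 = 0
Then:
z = -1/9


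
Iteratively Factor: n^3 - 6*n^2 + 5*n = (n)*(n^2 - 6*n + 5) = n*(n - 1)*(n - 5)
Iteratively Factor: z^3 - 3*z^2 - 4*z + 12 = (z - 2)*(z^2 - z - 6) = (z - 2)*(z + 2)*(z - 3)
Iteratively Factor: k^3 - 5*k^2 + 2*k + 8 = (k + 1)*(k^2 - 6*k + 8) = (k - 4)*(k + 1)*(k - 2)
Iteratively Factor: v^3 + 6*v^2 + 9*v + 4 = (v + 1)*(v^2 + 5*v + 4) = (v + 1)*(v + 4)*(v + 1)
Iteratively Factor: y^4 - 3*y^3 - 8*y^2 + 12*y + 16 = (y + 1)*(y^3 - 4*y^2 - 4*y + 16) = (y + 1)*(y + 2)*(y^2 - 6*y + 8) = (y - 4)*(y + 1)*(y + 2)*(y - 2)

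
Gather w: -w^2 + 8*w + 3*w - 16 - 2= -w^2 + 11*w - 18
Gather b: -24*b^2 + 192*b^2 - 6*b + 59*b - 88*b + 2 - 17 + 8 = 168*b^2 - 35*b - 7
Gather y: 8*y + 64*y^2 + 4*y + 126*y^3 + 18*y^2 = 126*y^3 + 82*y^2 + 12*y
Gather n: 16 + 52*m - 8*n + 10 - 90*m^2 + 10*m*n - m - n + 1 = -90*m^2 + 51*m + n*(10*m - 9) + 27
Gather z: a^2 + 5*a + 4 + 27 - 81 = a^2 + 5*a - 50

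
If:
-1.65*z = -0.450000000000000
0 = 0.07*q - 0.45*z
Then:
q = 1.75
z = 0.27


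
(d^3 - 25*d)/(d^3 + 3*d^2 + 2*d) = (d^2 - 25)/(d^2 + 3*d + 2)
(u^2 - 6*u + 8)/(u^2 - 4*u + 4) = (u - 4)/(u - 2)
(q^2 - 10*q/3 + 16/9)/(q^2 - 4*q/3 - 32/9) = (3*q - 2)/(3*q + 4)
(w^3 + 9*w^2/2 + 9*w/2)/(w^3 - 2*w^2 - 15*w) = (w + 3/2)/(w - 5)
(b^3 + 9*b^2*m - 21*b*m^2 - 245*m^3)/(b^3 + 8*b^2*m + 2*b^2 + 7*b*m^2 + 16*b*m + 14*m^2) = (b^2 + 2*b*m - 35*m^2)/(b^2 + b*m + 2*b + 2*m)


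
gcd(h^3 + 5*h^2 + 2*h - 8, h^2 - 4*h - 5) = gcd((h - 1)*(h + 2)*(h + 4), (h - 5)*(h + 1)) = 1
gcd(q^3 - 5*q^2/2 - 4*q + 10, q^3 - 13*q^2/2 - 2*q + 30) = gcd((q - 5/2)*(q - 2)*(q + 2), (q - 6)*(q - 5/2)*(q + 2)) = q^2 - q/2 - 5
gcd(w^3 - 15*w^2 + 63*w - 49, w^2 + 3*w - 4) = w - 1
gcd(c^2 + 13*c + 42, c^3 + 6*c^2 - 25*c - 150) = c + 6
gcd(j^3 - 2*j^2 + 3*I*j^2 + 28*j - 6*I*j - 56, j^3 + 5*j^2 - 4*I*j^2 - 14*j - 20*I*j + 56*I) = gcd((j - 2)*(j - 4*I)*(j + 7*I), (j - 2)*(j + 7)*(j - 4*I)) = j^2 + j*(-2 - 4*I) + 8*I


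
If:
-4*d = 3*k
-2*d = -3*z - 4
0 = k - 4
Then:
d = -3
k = 4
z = -10/3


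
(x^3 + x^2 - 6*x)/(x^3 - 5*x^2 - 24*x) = (x - 2)/(x - 8)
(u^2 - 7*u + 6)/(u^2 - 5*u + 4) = (u - 6)/(u - 4)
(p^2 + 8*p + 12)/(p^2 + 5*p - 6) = (p + 2)/(p - 1)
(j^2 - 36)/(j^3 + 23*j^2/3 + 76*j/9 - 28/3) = 9*(j - 6)/(9*j^2 + 15*j - 14)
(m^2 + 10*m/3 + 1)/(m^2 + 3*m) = (m + 1/3)/m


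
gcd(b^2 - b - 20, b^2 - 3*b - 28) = b + 4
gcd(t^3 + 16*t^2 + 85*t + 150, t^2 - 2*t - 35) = t + 5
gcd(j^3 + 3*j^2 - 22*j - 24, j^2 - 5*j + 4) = j - 4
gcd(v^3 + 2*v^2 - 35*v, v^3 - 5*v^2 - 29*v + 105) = 1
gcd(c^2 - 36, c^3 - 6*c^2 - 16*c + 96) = c - 6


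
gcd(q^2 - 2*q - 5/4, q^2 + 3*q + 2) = 1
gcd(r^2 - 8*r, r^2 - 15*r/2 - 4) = r - 8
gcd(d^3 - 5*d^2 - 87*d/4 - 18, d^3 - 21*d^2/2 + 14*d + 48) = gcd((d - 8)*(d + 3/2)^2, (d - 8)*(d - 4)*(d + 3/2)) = d^2 - 13*d/2 - 12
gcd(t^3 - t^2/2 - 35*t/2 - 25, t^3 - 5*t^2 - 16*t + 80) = t - 5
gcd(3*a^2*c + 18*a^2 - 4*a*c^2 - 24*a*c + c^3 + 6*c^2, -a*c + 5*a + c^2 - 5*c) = a - c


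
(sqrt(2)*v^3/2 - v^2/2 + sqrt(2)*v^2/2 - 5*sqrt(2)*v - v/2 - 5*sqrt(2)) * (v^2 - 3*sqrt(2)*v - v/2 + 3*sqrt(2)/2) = sqrt(2)*v^5/2 - 7*v^4/2 + sqrt(2)*v^4/4 - 15*sqrt(2)*v^3/4 - 7*v^3/4 - 7*sqrt(2)*v^2/4 + 127*v^2/4 + 7*sqrt(2)*v/4 + 15*v - 15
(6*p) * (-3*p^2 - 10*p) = -18*p^3 - 60*p^2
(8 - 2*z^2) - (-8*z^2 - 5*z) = 6*z^2 + 5*z + 8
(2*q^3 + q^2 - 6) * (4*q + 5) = 8*q^4 + 14*q^3 + 5*q^2 - 24*q - 30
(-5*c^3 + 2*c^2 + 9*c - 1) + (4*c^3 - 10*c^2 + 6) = -c^3 - 8*c^2 + 9*c + 5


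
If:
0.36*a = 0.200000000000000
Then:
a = 0.56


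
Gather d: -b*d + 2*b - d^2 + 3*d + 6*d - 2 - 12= 2*b - d^2 + d*(9 - b) - 14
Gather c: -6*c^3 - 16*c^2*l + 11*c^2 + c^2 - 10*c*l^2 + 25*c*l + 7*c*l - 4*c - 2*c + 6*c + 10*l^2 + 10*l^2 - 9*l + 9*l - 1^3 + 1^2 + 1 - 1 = -6*c^3 + c^2*(12 - 16*l) + c*(-10*l^2 + 32*l) + 20*l^2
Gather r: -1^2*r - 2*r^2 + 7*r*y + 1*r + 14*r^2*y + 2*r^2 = 14*r^2*y + 7*r*y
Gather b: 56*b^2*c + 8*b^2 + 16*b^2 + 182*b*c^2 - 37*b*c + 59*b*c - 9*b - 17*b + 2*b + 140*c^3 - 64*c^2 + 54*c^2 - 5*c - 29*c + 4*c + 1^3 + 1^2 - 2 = b^2*(56*c + 24) + b*(182*c^2 + 22*c - 24) + 140*c^3 - 10*c^2 - 30*c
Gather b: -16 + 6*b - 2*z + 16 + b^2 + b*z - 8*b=b^2 + b*(z - 2) - 2*z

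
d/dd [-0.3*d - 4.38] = -0.300000000000000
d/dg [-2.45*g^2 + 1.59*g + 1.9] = 1.59 - 4.9*g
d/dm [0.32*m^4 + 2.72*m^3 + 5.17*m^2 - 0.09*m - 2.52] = 1.28*m^3 + 8.16*m^2 + 10.34*m - 0.09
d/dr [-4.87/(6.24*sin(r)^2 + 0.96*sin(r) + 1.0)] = (60.7776*sin(r) + 4.6752)*cos(r)/(6.24*sin(r)^2 + 0.96*sin(r) + 1.0)^2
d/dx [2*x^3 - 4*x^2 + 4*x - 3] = 6*x^2 - 8*x + 4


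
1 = 1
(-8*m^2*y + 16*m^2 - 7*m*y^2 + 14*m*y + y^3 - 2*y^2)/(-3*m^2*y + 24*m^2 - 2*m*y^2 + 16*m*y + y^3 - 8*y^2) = (-8*m*y + 16*m + y^2 - 2*y)/(-3*m*y + 24*m + y^2 - 8*y)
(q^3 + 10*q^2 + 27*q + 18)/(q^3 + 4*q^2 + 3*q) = (q + 6)/q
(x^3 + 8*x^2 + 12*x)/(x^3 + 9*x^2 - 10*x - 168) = x*(x + 2)/(x^2 + 3*x - 28)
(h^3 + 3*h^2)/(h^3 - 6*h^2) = (h + 3)/(h - 6)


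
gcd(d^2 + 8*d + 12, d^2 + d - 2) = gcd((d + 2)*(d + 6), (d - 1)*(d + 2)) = d + 2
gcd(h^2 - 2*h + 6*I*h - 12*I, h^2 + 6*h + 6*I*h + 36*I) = h + 6*I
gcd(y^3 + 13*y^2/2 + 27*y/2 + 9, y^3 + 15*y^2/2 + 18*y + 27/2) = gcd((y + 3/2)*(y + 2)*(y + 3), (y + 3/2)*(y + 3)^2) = y^2 + 9*y/2 + 9/2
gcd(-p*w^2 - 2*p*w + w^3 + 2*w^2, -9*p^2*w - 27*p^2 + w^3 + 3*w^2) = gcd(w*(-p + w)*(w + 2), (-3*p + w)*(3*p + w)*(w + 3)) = 1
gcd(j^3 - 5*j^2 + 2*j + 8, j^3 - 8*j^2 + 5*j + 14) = j^2 - j - 2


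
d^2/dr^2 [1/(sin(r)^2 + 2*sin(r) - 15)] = 2*(-2*sin(r)^4 - 3*sin(r)^3 - 29*sin(r)^2 - 9*sin(r) + 19)/(sin(r)^2 + 2*sin(r) - 15)^3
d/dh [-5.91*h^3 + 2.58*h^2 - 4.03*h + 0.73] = -17.73*h^2 + 5.16*h - 4.03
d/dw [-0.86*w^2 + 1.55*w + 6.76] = 1.55 - 1.72*w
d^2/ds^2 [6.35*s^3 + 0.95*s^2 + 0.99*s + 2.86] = 38.1*s + 1.9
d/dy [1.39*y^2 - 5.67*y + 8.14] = 2.78*y - 5.67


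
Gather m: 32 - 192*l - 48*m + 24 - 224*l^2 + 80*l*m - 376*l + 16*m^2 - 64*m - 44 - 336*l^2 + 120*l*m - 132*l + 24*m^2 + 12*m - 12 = -560*l^2 - 700*l + 40*m^2 + m*(200*l - 100)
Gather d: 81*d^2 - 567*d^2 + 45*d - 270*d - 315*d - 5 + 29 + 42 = -486*d^2 - 540*d + 66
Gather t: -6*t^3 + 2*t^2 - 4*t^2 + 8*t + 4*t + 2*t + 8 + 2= -6*t^3 - 2*t^2 + 14*t + 10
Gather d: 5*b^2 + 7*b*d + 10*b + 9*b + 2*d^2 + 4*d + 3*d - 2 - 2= 5*b^2 + 19*b + 2*d^2 + d*(7*b + 7) - 4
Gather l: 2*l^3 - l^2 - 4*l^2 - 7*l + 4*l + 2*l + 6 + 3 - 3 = 2*l^3 - 5*l^2 - l + 6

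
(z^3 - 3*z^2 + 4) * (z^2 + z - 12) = z^5 - 2*z^4 - 15*z^3 + 40*z^2 + 4*z - 48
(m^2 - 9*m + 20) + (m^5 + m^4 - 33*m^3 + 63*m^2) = m^5 + m^4 - 33*m^3 + 64*m^2 - 9*m + 20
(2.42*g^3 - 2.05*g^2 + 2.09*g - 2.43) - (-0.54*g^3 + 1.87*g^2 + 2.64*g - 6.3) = 2.96*g^3 - 3.92*g^2 - 0.55*g + 3.87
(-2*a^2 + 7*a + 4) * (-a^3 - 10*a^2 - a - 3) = 2*a^5 + 13*a^4 - 72*a^3 - 41*a^2 - 25*a - 12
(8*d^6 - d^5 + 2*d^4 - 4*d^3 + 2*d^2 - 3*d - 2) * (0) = 0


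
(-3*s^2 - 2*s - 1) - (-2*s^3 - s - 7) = 2*s^3 - 3*s^2 - s + 6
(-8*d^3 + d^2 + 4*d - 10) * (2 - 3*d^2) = 24*d^5 - 3*d^4 - 28*d^3 + 32*d^2 + 8*d - 20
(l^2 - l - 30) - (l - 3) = l^2 - 2*l - 27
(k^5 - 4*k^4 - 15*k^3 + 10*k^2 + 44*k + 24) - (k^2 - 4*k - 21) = k^5 - 4*k^4 - 15*k^3 + 9*k^2 + 48*k + 45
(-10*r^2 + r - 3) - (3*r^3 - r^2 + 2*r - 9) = -3*r^3 - 9*r^2 - r + 6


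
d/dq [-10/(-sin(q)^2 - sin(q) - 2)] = -10*(2*sin(q) + 1)*cos(q)/(sin(q)^2 + sin(q) + 2)^2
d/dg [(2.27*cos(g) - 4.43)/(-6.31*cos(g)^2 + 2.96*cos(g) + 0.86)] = (-14.3237*cos(g)^2 + 55.9066*cos(g) - 15.065)*sin(g)/(39.8161*cos(g)^4 - 37.3552*cos(g)^3 - 2.0916*cos(g)^2 + 5.0912*cos(g) + 0.7396)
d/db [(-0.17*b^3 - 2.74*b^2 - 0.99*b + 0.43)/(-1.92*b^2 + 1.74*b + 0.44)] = (0.3264*b^4 - 0.5916*b^3 - 6.8928*b^2 - 0.76*b - 1.1838)/(3.6864*b^4 - 6.6816*b^3 + 1.338*b^2 + 1.5312*b + 0.1936)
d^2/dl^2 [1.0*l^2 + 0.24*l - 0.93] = 2.00000000000000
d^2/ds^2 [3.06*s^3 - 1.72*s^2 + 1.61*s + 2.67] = 18.36*s - 3.44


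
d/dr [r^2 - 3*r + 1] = 2*r - 3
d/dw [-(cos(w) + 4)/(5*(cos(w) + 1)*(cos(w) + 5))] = (sin(w)^2 - 8*cos(w) - 20)*sin(w)/(5*(cos(w) + 1)^2*(cos(w) + 5)^2)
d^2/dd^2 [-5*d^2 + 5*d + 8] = -10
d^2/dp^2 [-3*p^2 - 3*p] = -6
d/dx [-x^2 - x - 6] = -2*x - 1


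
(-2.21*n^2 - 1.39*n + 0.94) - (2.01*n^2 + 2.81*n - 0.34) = -4.22*n^2 - 4.2*n + 1.28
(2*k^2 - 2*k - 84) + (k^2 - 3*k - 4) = 3*k^2 - 5*k - 88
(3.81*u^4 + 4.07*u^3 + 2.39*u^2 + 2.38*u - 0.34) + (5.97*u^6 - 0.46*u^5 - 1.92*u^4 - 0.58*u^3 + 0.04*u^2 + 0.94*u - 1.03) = 5.97*u^6 - 0.46*u^5 + 1.89*u^4 + 3.49*u^3 + 2.43*u^2 + 3.32*u - 1.37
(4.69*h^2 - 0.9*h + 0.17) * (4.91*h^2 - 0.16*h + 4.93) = 23.0279*h^4 - 5.1694*h^3 + 24.1004*h^2 - 4.4642*h + 0.8381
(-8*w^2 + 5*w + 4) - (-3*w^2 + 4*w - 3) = -5*w^2 + w + 7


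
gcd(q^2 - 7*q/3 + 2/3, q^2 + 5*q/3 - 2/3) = q - 1/3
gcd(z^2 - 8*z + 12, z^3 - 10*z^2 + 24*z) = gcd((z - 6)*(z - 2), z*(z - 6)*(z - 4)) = z - 6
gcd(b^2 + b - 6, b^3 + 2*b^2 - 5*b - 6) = b^2 + b - 6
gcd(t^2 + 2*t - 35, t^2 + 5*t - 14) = t + 7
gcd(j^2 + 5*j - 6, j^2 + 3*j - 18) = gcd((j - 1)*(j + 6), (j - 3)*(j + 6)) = j + 6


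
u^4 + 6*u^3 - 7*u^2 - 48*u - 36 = (u - 3)*(u + 1)*(u + 2)*(u + 6)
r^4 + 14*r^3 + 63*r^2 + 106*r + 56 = (r + 1)*(r + 2)*(r + 4)*(r + 7)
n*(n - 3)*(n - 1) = n^3 - 4*n^2 + 3*n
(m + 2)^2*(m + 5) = m^3 + 9*m^2 + 24*m + 20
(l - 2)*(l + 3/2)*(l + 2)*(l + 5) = l^4 + 13*l^3/2 + 7*l^2/2 - 26*l - 30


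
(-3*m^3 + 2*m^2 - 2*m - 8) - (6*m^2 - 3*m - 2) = -3*m^3 - 4*m^2 + m - 6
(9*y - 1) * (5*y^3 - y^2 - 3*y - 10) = 45*y^4 - 14*y^3 - 26*y^2 - 87*y + 10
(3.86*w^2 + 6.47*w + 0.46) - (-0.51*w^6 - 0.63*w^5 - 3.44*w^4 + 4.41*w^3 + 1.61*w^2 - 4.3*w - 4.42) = 0.51*w^6 + 0.63*w^5 + 3.44*w^4 - 4.41*w^3 + 2.25*w^2 + 10.77*w + 4.88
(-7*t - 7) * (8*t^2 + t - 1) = -56*t^3 - 63*t^2 + 7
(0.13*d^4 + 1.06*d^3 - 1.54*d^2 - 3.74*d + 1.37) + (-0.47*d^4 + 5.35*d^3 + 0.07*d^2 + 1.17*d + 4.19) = -0.34*d^4 + 6.41*d^3 - 1.47*d^2 - 2.57*d + 5.56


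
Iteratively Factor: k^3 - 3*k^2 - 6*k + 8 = (k - 1)*(k^2 - 2*k - 8) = (k - 1)*(k + 2)*(k - 4)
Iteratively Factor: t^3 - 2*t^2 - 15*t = (t - 5)*(t^2 + 3*t) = (t - 5)*(t + 3)*(t)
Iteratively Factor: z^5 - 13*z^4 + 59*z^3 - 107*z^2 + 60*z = (z - 5)*(z^4 - 8*z^3 + 19*z^2 - 12*z) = (z - 5)*(z - 3)*(z^3 - 5*z^2 + 4*z) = z*(z - 5)*(z - 3)*(z^2 - 5*z + 4) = z*(z - 5)*(z - 3)*(z - 1)*(z - 4)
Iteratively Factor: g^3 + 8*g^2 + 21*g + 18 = (g + 3)*(g^2 + 5*g + 6) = (g + 2)*(g + 3)*(g + 3)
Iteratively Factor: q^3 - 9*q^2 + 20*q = (q - 5)*(q^2 - 4*q) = q*(q - 5)*(q - 4)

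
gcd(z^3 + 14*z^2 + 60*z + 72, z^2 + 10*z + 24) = z + 6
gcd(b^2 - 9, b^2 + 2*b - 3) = b + 3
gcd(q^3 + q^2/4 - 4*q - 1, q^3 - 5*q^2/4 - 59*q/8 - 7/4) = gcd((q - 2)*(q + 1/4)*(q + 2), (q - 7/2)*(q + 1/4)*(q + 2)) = q^2 + 9*q/4 + 1/2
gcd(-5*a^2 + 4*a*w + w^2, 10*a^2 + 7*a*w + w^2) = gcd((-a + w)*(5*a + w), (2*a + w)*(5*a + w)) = 5*a + w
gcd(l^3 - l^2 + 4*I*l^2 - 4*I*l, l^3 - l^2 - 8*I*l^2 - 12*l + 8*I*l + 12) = l - 1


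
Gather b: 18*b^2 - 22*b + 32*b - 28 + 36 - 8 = 18*b^2 + 10*b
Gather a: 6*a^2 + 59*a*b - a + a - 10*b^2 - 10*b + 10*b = 6*a^2 + 59*a*b - 10*b^2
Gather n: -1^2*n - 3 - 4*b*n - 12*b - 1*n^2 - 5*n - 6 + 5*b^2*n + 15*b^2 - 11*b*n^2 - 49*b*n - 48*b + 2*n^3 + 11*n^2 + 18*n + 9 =15*b^2 - 60*b + 2*n^3 + n^2*(10 - 11*b) + n*(5*b^2 - 53*b + 12)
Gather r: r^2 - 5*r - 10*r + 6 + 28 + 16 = r^2 - 15*r + 50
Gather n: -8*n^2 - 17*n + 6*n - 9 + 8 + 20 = -8*n^2 - 11*n + 19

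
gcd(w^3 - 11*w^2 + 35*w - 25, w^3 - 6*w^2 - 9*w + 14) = w - 1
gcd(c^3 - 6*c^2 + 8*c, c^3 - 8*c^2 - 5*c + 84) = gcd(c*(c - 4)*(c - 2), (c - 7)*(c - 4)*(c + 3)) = c - 4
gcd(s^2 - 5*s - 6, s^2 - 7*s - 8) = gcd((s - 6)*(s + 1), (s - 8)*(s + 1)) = s + 1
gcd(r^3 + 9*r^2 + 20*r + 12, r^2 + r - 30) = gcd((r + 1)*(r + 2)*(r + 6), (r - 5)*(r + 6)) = r + 6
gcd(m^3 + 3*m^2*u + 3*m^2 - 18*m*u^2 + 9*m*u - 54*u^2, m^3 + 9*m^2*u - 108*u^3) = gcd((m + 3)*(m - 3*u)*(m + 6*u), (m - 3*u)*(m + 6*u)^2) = -m^2 - 3*m*u + 18*u^2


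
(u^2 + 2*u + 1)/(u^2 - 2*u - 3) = (u + 1)/(u - 3)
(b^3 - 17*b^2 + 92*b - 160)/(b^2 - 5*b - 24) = (b^2 - 9*b + 20)/(b + 3)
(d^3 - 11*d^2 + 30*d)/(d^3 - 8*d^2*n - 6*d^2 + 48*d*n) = (d - 5)/(d - 8*n)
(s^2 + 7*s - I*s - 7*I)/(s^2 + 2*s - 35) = (s - I)/(s - 5)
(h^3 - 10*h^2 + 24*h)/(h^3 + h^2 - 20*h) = (h - 6)/(h + 5)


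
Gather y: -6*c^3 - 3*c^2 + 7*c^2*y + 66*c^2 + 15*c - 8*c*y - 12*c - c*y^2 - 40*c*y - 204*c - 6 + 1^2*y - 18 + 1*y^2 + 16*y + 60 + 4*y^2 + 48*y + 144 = -6*c^3 + 63*c^2 - 201*c + y^2*(5 - c) + y*(7*c^2 - 48*c + 65) + 180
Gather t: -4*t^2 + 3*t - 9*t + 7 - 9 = -4*t^2 - 6*t - 2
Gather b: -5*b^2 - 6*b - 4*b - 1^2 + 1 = -5*b^2 - 10*b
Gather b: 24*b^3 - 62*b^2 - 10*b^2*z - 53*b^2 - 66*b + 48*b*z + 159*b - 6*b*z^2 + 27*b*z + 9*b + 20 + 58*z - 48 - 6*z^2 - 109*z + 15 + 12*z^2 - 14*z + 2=24*b^3 + b^2*(-10*z - 115) + b*(-6*z^2 + 75*z + 102) + 6*z^2 - 65*z - 11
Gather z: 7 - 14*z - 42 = -14*z - 35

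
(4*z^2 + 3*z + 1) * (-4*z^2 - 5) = -16*z^4 - 12*z^3 - 24*z^2 - 15*z - 5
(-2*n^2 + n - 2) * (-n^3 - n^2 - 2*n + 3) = 2*n^5 + n^4 + 5*n^3 - 6*n^2 + 7*n - 6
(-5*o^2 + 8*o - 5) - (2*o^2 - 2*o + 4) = -7*o^2 + 10*o - 9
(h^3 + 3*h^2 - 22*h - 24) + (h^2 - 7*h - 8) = h^3 + 4*h^2 - 29*h - 32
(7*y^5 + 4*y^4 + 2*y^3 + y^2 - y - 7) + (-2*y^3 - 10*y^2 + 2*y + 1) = 7*y^5 + 4*y^4 - 9*y^2 + y - 6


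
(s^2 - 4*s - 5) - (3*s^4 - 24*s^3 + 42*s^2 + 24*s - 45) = -3*s^4 + 24*s^3 - 41*s^2 - 28*s + 40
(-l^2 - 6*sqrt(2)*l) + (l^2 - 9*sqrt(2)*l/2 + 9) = -21*sqrt(2)*l/2 + 9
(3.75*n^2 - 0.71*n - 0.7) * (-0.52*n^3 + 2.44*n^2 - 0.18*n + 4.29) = -1.95*n^5 + 9.5192*n^4 - 2.0434*n^3 + 14.5073*n^2 - 2.9199*n - 3.003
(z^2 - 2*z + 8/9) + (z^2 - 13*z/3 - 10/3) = 2*z^2 - 19*z/3 - 22/9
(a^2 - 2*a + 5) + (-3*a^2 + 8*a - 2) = -2*a^2 + 6*a + 3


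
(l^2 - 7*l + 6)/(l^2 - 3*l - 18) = (l - 1)/(l + 3)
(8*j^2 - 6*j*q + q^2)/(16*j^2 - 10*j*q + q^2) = (-4*j + q)/(-8*j + q)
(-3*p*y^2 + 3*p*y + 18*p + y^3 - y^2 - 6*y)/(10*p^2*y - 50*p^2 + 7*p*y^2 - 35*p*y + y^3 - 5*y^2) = (-3*p*y^2 + 3*p*y + 18*p + y^3 - y^2 - 6*y)/(10*p^2*y - 50*p^2 + 7*p*y^2 - 35*p*y + y^3 - 5*y^2)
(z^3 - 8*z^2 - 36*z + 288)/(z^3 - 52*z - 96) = (z - 6)/(z + 2)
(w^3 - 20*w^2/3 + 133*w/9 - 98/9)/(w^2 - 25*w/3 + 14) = (3*w^2 - 13*w + 14)/(3*(w - 6))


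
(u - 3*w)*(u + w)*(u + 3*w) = u^3 + u^2*w - 9*u*w^2 - 9*w^3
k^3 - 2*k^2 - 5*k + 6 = (k - 3)*(k - 1)*(k + 2)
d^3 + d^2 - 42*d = d*(d - 6)*(d + 7)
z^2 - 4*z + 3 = (z - 3)*(z - 1)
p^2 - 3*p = p*(p - 3)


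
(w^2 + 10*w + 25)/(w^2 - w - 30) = (w + 5)/(w - 6)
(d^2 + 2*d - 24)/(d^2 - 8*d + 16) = (d + 6)/(d - 4)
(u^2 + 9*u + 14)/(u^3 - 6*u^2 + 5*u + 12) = (u^2 + 9*u + 14)/(u^3 - 6*u^2 + 5*u + 12)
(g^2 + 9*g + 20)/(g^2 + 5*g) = (g + 4)/g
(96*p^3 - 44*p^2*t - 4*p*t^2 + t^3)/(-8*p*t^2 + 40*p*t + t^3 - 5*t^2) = (-12*p^2 + 4*p*t + t^2)/(t*(t - 5))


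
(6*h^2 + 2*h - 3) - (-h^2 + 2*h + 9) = 7*h^2 - 12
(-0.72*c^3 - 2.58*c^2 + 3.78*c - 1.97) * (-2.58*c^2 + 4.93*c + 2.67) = 1.8576*c^5 + 3.1068*c^4 - 24.3942*c^3 + 16.8294*c^2 + 0.3805*c - 5.2599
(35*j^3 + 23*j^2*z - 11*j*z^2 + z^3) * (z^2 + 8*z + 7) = 35*j^3*z^2 + 280*j^3*z + 245*j^3 + 23*j^2*z^3 + 184*j^2*z^2 + 161*j^2*z - 11*j*z^4 - 88*j*z^3 - 77*j*z^2 + z^5 + 8*z^4 + 7*z^3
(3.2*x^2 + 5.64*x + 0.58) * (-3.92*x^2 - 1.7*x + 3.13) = -12.544*x^4 - 27.5488*x^3 - 1.8456*x^2 + 16.6672*x + 1.8154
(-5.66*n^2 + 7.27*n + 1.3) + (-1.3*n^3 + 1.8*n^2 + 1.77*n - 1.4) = -1.3*n^3 - 3.86*n^2 + 9.04*n - 0.0999999999999999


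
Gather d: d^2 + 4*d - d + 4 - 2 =d^2 + 3*d + 2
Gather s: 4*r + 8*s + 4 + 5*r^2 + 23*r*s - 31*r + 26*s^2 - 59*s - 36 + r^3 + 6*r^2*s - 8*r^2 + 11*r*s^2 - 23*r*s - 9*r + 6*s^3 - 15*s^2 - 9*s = r^3 - 3*r^2 - 36*r + 6*s^3 + s^2*(11*r + 11) + s*(6*r^2 - 60) - 32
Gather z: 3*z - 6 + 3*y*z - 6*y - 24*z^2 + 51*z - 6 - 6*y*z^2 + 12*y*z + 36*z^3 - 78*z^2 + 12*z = -6*y + 36*z^3 + z^2*(-6*y - 102) + z*(15*y + 66) - 12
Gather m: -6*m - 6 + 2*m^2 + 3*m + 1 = 2*m^2 - 3*m - 5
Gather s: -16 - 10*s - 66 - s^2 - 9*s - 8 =-s^2 - 19*s - 90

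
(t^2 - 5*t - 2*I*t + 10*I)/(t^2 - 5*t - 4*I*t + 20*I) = (t - 2*I)/(t - 4*I)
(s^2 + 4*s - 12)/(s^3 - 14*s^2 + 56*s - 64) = (s + 6)/(s^2 - 12*s + 32)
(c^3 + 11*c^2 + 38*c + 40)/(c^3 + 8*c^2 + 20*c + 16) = (c + 5)/(c + 2)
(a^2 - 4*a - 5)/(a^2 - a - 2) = (a - 5)/(a - 2)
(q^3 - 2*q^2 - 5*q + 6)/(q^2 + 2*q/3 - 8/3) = 3*(q^2 - 4*q + 3)/(3*q - 4)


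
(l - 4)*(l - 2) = l^2 - 6*l + 8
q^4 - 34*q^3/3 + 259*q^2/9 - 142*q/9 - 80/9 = (q - 8)*(q - 2)*(q - 5/3)*(q + 1/3)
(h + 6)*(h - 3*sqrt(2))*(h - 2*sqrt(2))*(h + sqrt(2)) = h^4 - 4*sqrt(2)*h^3 + 6*h^3 - 24*sqrt(2)*h^2 + 2*h^2 + 12*h + 12*sqrt(2)*h + 72*sqrt(2)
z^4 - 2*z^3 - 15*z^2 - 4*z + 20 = (z - 5)*(z - 1)*(z + 2)^2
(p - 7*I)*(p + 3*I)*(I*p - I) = I*p^3 + 4*p^2 - I*p^2 - 4*p + 21*I*p - 21*I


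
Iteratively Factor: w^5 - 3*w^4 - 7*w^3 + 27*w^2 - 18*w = (w)*(w^4 - 3*w^3 - 7*w^2 + 27*w - 18) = w*(w - 2)*(w^3 - w^2 - 9*w + 9) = w*(w - 3)*(w - 2)*(w^2 + 2*w - 3) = w*(w - 3)*(w - 2)*(w - 1)*(w + 3)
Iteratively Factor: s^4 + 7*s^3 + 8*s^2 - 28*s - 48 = (s + 4)*(s^3 + 3*s^2 - 4*s - 12) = (s - 2)*(s + 4)*(s^2 + 5*s + 6) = (s - 2)*(s + 3)*(s + 4)*(s + 2)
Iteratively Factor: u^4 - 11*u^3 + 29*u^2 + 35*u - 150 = (u + 2)*(u^3 - 13*u^2 + 55*u - 75) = (u - 3)*(u + 2)*(u^2 - 10*u + 25) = (u - 5)*(u - 3)*(u + 2)*(u - 5)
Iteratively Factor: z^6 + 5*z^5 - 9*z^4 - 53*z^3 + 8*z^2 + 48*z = (z - 3)*(z^5 + 8*z^4 + 15*z^3 - 8*z^2 - 16*z) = (z - 3)*(z - 1)*(z^4 + 9*z^3 + 24*z^2 + 16*z) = z*(z - 3)*(z - 1)*(z^3 + 9*z^2 + 24*z + 16) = z*(z - 3)*(z - 1)*(z + 1)*(z^2 + 8*z + 16) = z*(z - 3)*(z - 1)*(z + 1)*(z + 4)*(z + 4)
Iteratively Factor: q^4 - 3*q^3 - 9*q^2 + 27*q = (q)*(q^3 - 3*q^2 - 9*q + 27) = q*(q + 3)*(q^2 - 6*q + 9) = q*(q - 3)*(q + 3)*(q - 3)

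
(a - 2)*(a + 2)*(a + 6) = a^3 + 6*a^2 - 4*a - 24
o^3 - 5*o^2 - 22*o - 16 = (o - 8)*(o + 1)*(o + 2)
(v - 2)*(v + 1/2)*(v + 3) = v^3 + 3*v^2/2 - 11*v/2 - 3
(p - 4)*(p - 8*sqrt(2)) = p^2 - 8*sqrt(2)*p - 4*p + 32*sqrt(2)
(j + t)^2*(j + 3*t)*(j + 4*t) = j^4 + 9*j^3*t + 27*j^2*t^2 + 31*j*t^3 + 12*t^4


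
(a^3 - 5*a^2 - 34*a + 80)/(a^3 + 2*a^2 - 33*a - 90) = (a^2 - 10*a + 16)/(a^2 - 3*a - 18)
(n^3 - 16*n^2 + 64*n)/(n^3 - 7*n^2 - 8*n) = (n - 8)/(n + 1)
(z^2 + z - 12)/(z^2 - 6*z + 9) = (z + 4)/(z - 3)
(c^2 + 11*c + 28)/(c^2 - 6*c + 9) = (c^2 + 11*c + 28)/(c^2 - 6*c + 9)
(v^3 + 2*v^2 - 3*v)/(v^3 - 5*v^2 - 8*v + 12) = v*(v + 3)/(v^2 - 4*v - 12)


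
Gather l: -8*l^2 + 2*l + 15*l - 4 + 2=-8*l^2 + 17*l - 2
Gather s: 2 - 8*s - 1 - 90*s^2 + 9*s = -90*s^2 + s + 1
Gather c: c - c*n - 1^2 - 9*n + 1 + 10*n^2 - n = c*(1 - n) + 10*n^2 - 10*n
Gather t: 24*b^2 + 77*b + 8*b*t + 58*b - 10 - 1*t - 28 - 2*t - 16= 24*b^2 + 135*b + t*(8*b - 3) - 54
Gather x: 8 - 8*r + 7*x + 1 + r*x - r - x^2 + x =-9*r - x^2 + x*(r + 8) + 9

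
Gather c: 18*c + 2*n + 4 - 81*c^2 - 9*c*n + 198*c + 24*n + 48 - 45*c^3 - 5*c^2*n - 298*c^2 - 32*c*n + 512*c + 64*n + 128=-45*c^3 + c^2*(-5*n - 379) + c*(728 - 41*n) + 90*n + 180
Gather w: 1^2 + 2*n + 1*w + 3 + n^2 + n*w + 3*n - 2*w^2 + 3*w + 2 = n^2 + 5*n - 2*w^2 + w*(n + 4) + 6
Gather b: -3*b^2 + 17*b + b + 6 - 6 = -3*b^2 + 18*b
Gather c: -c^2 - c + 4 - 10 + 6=-c^2 - c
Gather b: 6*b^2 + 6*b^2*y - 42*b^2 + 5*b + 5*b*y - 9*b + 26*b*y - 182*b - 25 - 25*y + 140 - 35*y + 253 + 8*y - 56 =b^2*(6*y - 36) + b*(31*y - 186) - 52*y + 312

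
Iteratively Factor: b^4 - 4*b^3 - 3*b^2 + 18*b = (b)*(b^3 - 4*b^2 - 3*b + 18) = b*(b + 2)*(b^2 - 6*b + 9) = b*(b - 3)*(b + 2)*(b - 3)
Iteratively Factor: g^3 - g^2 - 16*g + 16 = (g + 4)*(g^2 - 5*g + 4) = (g - 4)*(g + 4)*(g - 1)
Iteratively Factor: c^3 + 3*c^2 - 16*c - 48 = (c + 3)*(c^2 - 16) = (c + 3)*(c + 4)*(c - 4)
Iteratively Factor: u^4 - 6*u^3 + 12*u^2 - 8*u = (u - 2)*(u^3 - 4*u^2 + 4*u) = (u - 2)^2*(u^2 - 2*u) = (u - 2)^3*(u)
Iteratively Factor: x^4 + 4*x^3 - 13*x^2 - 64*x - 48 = (x + 4)*(x^3 - 13*x - 12) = (x - 4)*(x + 4)*(x^2 + 4*x + 3) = (x - 4)*(x + 1)*(x + 4)*(x + 3)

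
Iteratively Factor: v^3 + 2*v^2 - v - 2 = (v + 2)*(v^2 - 1) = (v - 1)*(v + 2)*(v + 1)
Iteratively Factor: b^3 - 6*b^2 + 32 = (b - 4)*(b^2 - 2*b - 8) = (b - 4)^2*(b + 2)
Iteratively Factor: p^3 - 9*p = (p + 3)*(p^2 - 3*p) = p*(p + 3)*(p - 3)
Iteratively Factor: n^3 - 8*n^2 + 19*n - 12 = (n - 3)*(n^2 - 5*n + 4) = (n - 3)*(n - 1)*(n - 4)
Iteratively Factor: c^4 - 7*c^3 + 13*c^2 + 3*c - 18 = (c - 3)*(c^3 - 4*c^2 + c + 6) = (c - 3)*(c + 1)*(c^2 - 5*c + 6) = (c - 3)^2*(c + 1)*(c - 2)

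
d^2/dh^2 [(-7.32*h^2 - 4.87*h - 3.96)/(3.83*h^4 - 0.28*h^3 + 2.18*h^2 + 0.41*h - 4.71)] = (-644.258088*h^8 - 810.150708*h^7 - 957.128032*h^6 + 19.0759559999999*h^5 - 3709.336986*h^4 - 1642.3971*h^3 - 1341.308016*h^2 - 289.927116*h - 426.236466)/(56.181887*h^12 - 12.321876*h^11 + 96.835422*h^10 + 3.993803*h^9 - 154.791849*h^8 + 46.949964*h^7 - 226.271719*h^6 - 21.422526*h^5 + 192.087519*h^4 - 43.824511*h^3 + 142.708761*h^2 + 27.286443*h - 104.487111)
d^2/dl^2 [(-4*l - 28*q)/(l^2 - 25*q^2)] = 8*(-4*l^2*(l + 7*q) + (3*l + 7*q)*(l^2 - 25*q^2))/(l^2 - 25*q^2)^3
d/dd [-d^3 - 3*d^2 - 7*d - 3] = -3*d^2 - 6*d - 7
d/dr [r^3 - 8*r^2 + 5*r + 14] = 3*r^2 - 16*r + 5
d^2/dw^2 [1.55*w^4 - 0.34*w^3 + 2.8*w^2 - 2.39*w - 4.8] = 18.6*w^2 - 2.04*w + 5.6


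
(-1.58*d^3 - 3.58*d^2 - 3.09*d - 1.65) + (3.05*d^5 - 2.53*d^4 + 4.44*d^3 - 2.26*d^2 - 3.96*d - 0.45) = 3.05*d^5 - 2.53*d^4 + 2.86*d^3 - 5.84*d^2 - 7.05*d - 2.1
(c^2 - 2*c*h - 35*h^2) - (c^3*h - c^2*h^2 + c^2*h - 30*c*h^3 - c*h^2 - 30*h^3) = -c^3*h + c^2*h^2 - c^2*h + c^2 + 30*c*h^3 + c*h^2 - 2*c*h + 30*h^3 - 35*h^2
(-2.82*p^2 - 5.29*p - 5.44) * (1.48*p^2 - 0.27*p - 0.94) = -4.1736*p^4 - 7.0678*p^3 - 3.9721*p^2 + 6.4414*p + 5.1136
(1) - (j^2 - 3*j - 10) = -j^2 + 3*j + 11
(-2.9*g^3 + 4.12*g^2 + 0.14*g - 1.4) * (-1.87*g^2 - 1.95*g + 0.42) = 5.423*g^5 - 2.0494*g^4 - 9.5138*g^3 + 4.0754*g^2 + 2.7888*g - 0.588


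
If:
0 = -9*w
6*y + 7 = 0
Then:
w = 0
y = -7/6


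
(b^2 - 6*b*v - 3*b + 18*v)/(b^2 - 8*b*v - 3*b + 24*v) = (-b + 6*v)/(-b + 8*v)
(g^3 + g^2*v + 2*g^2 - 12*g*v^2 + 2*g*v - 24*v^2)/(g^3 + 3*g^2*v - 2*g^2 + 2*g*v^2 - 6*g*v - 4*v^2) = (g^3 + g^2*v + 2*g^2 - 12*g*v^2 + 2*g*v - 24*v^2)/(g^3 + 3*g^2*v - 2*g^2 + 2*g*v^2 - 6*g*v - 4*v^2)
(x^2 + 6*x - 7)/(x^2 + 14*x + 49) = (x - 1)/(x + 7)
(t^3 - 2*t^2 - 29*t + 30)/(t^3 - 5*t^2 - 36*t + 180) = (t^2 + 4*t - 5)/(t^2 + t - 30)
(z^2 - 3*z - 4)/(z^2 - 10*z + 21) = (z^2 - 3*z - 4)/(z^2 - 10*z + 21)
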